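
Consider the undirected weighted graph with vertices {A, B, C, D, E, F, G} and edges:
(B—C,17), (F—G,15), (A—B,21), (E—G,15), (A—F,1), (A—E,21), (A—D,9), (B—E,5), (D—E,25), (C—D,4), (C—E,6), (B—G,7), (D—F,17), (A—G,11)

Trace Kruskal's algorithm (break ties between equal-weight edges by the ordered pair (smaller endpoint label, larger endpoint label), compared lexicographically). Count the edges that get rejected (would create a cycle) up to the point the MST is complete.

0

Sort edges by weight, then run Kruskal:
A—F (1): add — endpoints in different components.
C—D (4): add — endpoints in different components.
B—E (5): add — endpoints in different components.
C—E (6): add — endpoints in different components.
B—G (7): add — endpoints in different components.
A—D (9): add — endpoints in different components.
Edges rejected before the tree was complete: 0.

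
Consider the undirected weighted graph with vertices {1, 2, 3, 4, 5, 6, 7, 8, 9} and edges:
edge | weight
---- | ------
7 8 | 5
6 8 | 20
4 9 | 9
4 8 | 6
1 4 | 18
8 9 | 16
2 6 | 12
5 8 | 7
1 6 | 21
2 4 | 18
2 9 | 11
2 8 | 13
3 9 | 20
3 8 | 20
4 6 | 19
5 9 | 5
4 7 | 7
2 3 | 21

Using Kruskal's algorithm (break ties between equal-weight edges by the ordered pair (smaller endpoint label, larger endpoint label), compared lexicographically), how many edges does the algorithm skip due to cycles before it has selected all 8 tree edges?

6

Kruskal: consider edges lightest-first.
5 9 (5): add — endpoints in different components.
7 8 (5): add — endpoints in different components.
4 8 (6): add — endpoints in different components.
4 7 (7): skip — 4 and 7 already connected.
5 8 (7): add — endpoints in different components.
4 9 (9): skip — 4 and 9 already connected.
2 9 (11): add — endpoints in different components.
2 6 (12): add — endpoints in different components.
2 8 (13): skip — 2 and 8 already connected.
8 9 (16): skip — 8 and 9 already connected.
1 4 (18): add — endpoints in different components.
2 4 (18): skip — 2 and 4 already connected.
4 6 (19): skip — 4 and 6 already connected.
3 8 (20): add — endpoints in different components.
Edges rejected before the tree was complete: 6.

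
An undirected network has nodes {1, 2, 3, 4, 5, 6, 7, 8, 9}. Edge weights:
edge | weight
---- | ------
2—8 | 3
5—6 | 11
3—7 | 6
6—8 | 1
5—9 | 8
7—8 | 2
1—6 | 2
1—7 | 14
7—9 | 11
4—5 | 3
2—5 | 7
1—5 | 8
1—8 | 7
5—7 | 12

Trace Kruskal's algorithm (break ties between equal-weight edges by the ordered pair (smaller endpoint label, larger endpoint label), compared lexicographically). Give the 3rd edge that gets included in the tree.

Kruskal's algorithm — process edges by increasing weight (ties by edge label):
6—8 (1): add — endpoints in different components.
1—6 (2): add — endpoints in different components.
7—8 (2): add — endpoints in different components.
2—8 (3): add — endpoints in different components.
4—5 (3): add — endpoints in different components.
3—7 (6): add — endpoints in different components.
1—8 (7): skip — 1 and 8 already connected.
2—5 (7): add — endpoints in different components.
1—5 (8): skip — 1 and 5 already connected.
5—9 (8): add — endpoints in different components.
The 3rd edge added is 7—8.

7-8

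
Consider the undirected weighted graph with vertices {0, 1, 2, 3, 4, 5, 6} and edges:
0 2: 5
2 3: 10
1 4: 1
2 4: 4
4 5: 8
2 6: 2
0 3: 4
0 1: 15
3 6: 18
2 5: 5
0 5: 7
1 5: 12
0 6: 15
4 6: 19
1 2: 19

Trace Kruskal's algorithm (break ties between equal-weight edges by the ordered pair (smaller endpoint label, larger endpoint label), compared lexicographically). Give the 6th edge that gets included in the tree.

2-5

Kruskal: consider edges lightest-first.
1 4 (1): add — endpoints in different components.
2 6 (2): add — endpoints in different components.
0 3 (4): add — endpoints in different components.
2 4 (4): add — endpoints in different components.
0 2 (5): add — endpoints in different components.
2 5 (5): add — endpoints in different components.
The 6th edge added is 2 5.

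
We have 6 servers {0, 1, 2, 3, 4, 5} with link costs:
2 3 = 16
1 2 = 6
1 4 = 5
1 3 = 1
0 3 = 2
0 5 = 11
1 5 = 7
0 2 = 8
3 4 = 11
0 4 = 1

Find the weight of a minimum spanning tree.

Prim, starting at 4.
Step 1: frontier [0 4 1, 1 4 5, 3 4 11] → take 0 4 (1); add 0.
Step 2: frontier [0 3 2, 0 2 8, 0 5 11, 1 4 5, 3 4 11] → take 0 3 (2); add 3.
Step 3: frontier [0 2 8, 0 5 11, 1 3 1, 2 3 16, 1 4 5] → take 1 3 (1); add 1.
Step 4: frontier [0 2 8, 0 5 11, 1 2 6, 1 5 7, 2 3 16] → take 1 2 (6); add 2.
Step 5: frontier [0 5 11, 1 5 7] → take 1 5 (7); add 5.
MST edges: 0 4, 0 3, 1 3, 1 2, 1 5; total weight 1+2+1+6+7 = 17.

17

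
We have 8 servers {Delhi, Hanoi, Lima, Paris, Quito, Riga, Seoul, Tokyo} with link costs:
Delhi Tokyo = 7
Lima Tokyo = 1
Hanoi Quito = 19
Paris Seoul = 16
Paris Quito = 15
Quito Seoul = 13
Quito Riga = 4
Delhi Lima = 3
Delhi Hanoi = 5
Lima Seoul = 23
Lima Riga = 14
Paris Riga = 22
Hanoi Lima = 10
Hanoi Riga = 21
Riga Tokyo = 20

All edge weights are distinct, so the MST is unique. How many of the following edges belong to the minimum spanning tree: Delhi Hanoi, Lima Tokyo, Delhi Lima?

3

Kruskal's algorithm — process edges by increasing weight (ties by edge label):
Lima Tokyo (1): add — endpoints in different components.
Delhi Lima (3): add — endpoints in different components.
Quito Riga (4): add — endpoints in different components.
Delhi Hanoi (5): add — endpoints in different components.
Delhi Tokyo (7): skip — Delhi and Tokyo already connected.
Hanoi Lima (10): skip — Hanoi and Lima already connected.
Quito Seoul (13): add — endpoints in different components.
Lima Riga (14): add — endpoints in different components.
Paris Quito (15): add — endpoints in different components.
MST edge set: {Lima Tokyo, Delhi Lima, Quito Riga, Delhi Hanoi, Quito Seoul, Lima Riga, Paris Quito}.
Of the listed edges, {Delhi Hanoi, Lima Tokyo, Delhi Lima} are in the MST → 3.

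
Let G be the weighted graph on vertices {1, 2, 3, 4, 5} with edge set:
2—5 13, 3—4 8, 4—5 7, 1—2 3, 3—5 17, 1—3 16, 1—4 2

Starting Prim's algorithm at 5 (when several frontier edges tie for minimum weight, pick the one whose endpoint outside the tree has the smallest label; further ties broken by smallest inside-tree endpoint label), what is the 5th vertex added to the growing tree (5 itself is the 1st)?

Grow the tree from 5 using Prim:
Step 1: frontier [4—5 7, 2—5 13, 3—5 17] → take 4—5 (7); add 4.
Step 2: frontier [1—4 2, 3—4 8, 2—5 13, 3—5 17] → take 1—4 (2); add 1.
Step 3: frontier [1—2 3, 1—3 16, 3—4 8, 2—5 13, 3—5 17] → take 1—2 (3); add 2.
Step 4: frontier [1—3 16, 3—4 8, 3—5 17] → take 3—4 (8); add 3.
Vertex order: 5, 4, 1, 2, 3. The 5th vertex is 3.

3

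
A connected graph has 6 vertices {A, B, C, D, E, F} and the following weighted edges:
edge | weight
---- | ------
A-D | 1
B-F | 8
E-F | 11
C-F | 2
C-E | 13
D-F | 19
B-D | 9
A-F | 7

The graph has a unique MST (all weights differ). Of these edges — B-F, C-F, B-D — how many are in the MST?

2

Sort edges by weight, then run Kruskal:
A-D (1): add. Components now {A,D} {B} {C} {E} {F}
C-F (2): add. Components now {A,D} {B} {C,F} {E}
A-F (7): add. Components now {A,C,D,F} {B} {E}
B-F (8): add. Components now {A,B,C,D,F} {E}
B-D (9): skip — B and D already connected.
E-F (11): add. Components now {A,B,C,D,E,F}
MST edge set: {A-D, C-F, A-F, B-F, E-F}.
Of the listed edges, {B-F, C-F} are in the MST → 2.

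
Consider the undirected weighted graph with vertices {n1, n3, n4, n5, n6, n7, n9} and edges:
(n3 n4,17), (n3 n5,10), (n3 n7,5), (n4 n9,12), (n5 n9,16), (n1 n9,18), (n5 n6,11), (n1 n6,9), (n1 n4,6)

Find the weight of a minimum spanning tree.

53

Sort edges by weight, then run Kruskal:
n3 n7 (5): add — endpoints in different components.
n1 n4 (6): add — endpoints in different components.
n1 n6 (9): add — endpoints in different components.
n3 n5 (10): add — endpoints in different components.
n5 n6 (11): add — endpoints in different components.
n4 n9 (12): add — endpoints in different components.
MST edges: n3 n7, n1 n4, n1 n6, n3 n5, n5 n6, n4 n9; total weight 5+6+9+10+11+12 = 53.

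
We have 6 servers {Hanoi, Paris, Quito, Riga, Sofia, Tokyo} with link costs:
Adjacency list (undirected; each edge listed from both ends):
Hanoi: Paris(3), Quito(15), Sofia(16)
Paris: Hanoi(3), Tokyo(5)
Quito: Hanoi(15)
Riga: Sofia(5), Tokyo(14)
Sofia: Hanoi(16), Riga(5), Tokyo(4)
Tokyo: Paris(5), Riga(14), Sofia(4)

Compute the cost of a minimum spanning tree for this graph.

32

Prim, starting at Riga.
Step 1: cheapest edge leaving the tree is Riga—Sofia (5); add Sofia.
Step 2: cheapest edge leaving the tree is Sofia—Tokyo (4); add Tokyo.
Step 3: cheapest edge leaving the tree is Paris—Tokyo (5); add Paris.
Step 4: cheapest edge leaving the tree is Hanoi—Paris (3); add Hanoi.
Step 5: cheapest edge leaving the tree is Hanoi—Quito (15); add Quito.
MST edges: Riga—Sofia, Sofia—Tokyo, Paris—Tokyo, Hanoi—Paris, Hanoi—Quito; total weight 5+4+5+3+15 = 32.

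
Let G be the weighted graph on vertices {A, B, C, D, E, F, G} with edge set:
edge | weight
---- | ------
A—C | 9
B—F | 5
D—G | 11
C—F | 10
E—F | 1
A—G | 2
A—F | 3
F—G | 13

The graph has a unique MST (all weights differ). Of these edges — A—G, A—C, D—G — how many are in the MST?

3

Kruskal: consider edges lightest-first.
E—F (1): add — endpoints in different components.
A—G (2): add — endpoints in different components.
A—F (3): add — endpoints in different components.
B—F (5): add — endpoints in different components.
A—C (9): add — endpoints in different components.
C—F (10): skip — C and F already connected.
D—G (11): add — endpoints in different components.
MST edge set: {E—F, A—G, A—F, B—F, A—C, D—G}.
Of the listed edges, {A—G, A—C, D—G} are in the MST → 3.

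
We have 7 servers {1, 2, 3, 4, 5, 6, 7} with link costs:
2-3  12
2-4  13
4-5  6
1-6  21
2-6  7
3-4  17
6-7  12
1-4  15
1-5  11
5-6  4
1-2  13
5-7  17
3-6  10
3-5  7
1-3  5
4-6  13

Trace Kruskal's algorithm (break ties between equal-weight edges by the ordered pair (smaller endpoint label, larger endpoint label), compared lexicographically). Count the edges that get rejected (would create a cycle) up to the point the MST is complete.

3

Kruskal: consider edges lightest-first.
5-6 (4): add — endpoints in different components.
1-3 (5): add — endpoints in different components.
4-5 (6): add — endpoints in different components.
2-6 (7): add — endpoints in different components.
3-5 (7): add — endpoints in different components.
3-6 (10): skip — 3 and 6 already connected.
1-5 (11): skip — 1 and 5 already connected.
2-3 (12): skip — 2 and 3 already connected.
6-7 (12): add — endpoints in different components.
Edges rejected before the tree was complete: 3.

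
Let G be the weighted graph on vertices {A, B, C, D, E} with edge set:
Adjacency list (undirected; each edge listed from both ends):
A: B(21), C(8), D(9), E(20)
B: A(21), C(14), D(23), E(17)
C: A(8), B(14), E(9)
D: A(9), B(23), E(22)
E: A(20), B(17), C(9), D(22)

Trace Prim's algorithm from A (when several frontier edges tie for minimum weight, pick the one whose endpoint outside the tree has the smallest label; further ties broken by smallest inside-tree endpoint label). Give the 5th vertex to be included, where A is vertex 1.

B

Grow the tree from A using Prim:
Step 1: frontier [A—C 8, A—D 9, A—E 20, A—B 21] → take A—C (8); add C.
Step 2: frontier [A—D 9, A—E 20, A—B 21, C—E 9, B—C 14] → take A—D (9); add D.
Step 3: frontier [A—E 20, A—B 21, C—E 9, B—C 14, D—E 22, B—D 23] → take C—E (9); add E.
Step 4: frontier [A—B 21, B—C 14, B—D 23, B—E 17] → take B—C (14); add B.
Vertex order: A, C, D, E, B. The 5th vertex is B.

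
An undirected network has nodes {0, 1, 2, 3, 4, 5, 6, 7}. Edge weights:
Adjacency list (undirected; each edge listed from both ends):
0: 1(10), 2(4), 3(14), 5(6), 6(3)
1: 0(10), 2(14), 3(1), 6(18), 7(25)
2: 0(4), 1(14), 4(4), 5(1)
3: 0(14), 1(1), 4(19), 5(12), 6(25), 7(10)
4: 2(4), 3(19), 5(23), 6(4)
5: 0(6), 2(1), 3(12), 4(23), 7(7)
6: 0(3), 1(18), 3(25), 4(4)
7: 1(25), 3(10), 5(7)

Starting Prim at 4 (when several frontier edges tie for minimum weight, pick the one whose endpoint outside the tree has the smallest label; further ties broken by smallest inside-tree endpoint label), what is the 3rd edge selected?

Prim, starting at 4.
Step 1: cheapest edge leaving the tree is 2–4 (4); add 2.
Step 2: cheapest edge leaving the tree is 2–5 (1); add 5.
Step 3: cheapest edge leaving the tree is 0–2 (4); add 0.
Step 4: cheapest edge leaving the tree is 0–6 (3); add 6.
Step 5: cheapest edge leaving the tree is 5–7 (7); add 7.
Step 6: cheapest edge leaving the tree is 0–1 (10); add 1.
Step 7: cheapest edge leaving the tree is 1–3 (1); add 3.
The 3rd edge added is 0–2.

0-2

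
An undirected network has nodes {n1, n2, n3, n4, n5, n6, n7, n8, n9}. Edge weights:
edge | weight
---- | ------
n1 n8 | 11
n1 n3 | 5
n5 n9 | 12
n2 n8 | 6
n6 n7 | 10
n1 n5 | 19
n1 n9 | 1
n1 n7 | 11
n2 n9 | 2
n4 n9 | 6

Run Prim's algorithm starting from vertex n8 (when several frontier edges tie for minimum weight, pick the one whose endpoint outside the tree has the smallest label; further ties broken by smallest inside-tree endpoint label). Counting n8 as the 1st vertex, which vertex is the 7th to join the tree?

Grow the tree from n8 using Prim:
Step 1: frontier [n2 n8 6, n1 n8 11] → take n2 n8 (6); add n2.
Step 2: frontier [n2 n9 2, n1 n8 11] → take n2 n9 (2); add n9.
Step 3: frontier [n1 n8 11, n1 n9 1, n4 n9 6, n5 n9 12] → take n1 n9 (1); add n1.
Step 4: frontier [n1 n3 5, n1 n7 11, n1 n5 19, n4 n9 6, n5 n9 12] → take n1 n3 (5); add n3.
Step 5: frontier [n1 n7 11, n1 n5 19, n4 n9 6, n5 n9 12] → take n4 n9 (6); add n4.
Step 6: frontier [n1 n7 11, n1 n5 19, n5 n9 12] → take n1 n7 (11); add n7.
Step 7: frontier [n1 n5 19, n6 n7 10, n5 n9 12] → take n6 n7 (10); add n6.
Step 8: frontier [n1 n5 19, n5 n9 12] → take n5 n9 (12); add n5.
Vertex order: n8, n2, n9, n1, n3, n4, n7, n6, n5. The 7th vertex is n7.

n7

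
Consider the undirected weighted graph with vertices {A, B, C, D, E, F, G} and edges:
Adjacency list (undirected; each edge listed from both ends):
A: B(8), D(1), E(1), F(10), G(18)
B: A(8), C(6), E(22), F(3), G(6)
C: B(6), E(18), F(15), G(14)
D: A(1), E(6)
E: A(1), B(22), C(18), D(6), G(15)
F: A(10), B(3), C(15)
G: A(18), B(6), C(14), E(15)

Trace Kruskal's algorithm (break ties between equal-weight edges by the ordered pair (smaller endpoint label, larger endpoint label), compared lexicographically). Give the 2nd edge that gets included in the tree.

A-E

Sort edges by weight, then run Kruskal:
A D (1): add — endpoints in different components.
A E (1): add — endpoints in different components.
B F (3): add — endpoints in different components.
B C (6): add — endpoints in different components.
B G (6): add — endpoints in different components.
D E (6): skip — D and E already connected.
A B (8): add — endpoints in different components.
The 2nd edge added is A E.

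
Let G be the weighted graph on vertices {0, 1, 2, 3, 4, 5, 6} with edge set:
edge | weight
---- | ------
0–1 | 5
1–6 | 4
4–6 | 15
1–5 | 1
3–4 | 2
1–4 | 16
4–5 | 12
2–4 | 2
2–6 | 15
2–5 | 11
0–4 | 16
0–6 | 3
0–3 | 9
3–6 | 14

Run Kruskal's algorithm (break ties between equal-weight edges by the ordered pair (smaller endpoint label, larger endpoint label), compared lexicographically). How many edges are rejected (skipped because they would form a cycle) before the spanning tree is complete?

Kruskal: consider edges lightest-first.
1–5 (1): add. Components now {0} {1,5} {2} {3} {4} {6}
2–4 (2): add. Components now {0} {1,5} {2,4} {3} {6}
3–4 (2): add. Components now {0} {1,5} {2,3,4} {6}
0–6 (3): add. Components now {0,6} {1,5} {2,3,4}
1–6 (4): add. Components now {0,1,5,6} {2,3,4}
0–1 (5): skip — 0 and 1 already connected.
0–3 (9): add. Components now {0,1,2,3,4,5,6}
Edges rejected before the tree was complete: 1.

1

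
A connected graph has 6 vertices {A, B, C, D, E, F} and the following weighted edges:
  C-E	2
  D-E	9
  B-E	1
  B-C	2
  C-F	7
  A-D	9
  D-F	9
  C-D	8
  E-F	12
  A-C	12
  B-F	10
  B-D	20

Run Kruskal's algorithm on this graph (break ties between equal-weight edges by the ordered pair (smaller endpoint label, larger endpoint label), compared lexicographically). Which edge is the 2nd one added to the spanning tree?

B-C

Sort edges by weight, then run Kruskal:
B-E (1): add. Components now {A} {B,E} {C} {D} {F}
B-C (2): add. Components now {A} {B,C,E} {D} {F}
C-E (2): skip — C and E already connected.
C-F (7): add. Components now {A} {B,C,E,F} {D}
C-D (8): add. Components now {A} {B,C,D,E,F}
A-D (9): add. Components now {A,B,C,D,E,F}
The 2nd edge added is B-C.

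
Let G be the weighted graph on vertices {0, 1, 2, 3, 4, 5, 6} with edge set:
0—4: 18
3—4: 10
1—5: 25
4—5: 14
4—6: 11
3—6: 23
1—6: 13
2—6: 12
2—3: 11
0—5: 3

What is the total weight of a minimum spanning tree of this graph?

Sort edges by weight, then run Kruskal:
0—5 (3): add. Components now {0,5} {1} {2} {3} {4} {6}
3—4 (10): add. Components now {0,5} {1} {2} {3,4} {6}
2—3 (11): add. Components now {0,5} {1} {2,3,4} {6}
4—6 (11): add. Components now {0,5} {1} {2,3,4,6}
2—6 (12): skip — 2 and 6 already connected.
1—6 (13): add. Components now {0,5} {1,2,3,4,6}
4—5 (14): add. Components now {0,1,2,3,4,5,6}
MST edges: 0—5, 3—4, 2—3, 4—6, 1—6, 4—5; total weight 3+10+11+11+13+14 = 62.

62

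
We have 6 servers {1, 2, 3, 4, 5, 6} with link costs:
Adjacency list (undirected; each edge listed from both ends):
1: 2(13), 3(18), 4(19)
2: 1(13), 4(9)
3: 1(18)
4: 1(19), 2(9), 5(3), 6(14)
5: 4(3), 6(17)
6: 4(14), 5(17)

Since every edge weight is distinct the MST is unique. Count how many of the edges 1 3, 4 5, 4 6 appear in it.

Kruskal: consider edges lightest-first.
4 5 (3): add — endpoints in different components.
2 4 (9): add — endpoints in different components.
1 2 (13): add — endpoints in different components.
4 6 (14): add — endpoints in different components.
5 6 (17): skip — 5 and 6 already connected.
1 3 (18): add — endpoints in different components.
MST edge set: {4 5, 2 4, 1 2, 4 6, 1 3}.
Of the listed edges, {1 3, 4 5, 4 6} are in the MST → 3.

3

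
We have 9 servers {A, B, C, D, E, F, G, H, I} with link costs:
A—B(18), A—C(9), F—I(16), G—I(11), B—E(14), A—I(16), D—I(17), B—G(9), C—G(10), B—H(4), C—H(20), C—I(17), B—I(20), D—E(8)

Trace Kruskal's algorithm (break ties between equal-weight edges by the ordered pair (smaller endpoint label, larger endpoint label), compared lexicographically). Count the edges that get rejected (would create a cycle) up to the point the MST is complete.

1

Kruskal's algorithm — process edges by increasing weight (ties by edge label):
B—H (4): add — endpoints in different components.
D—E (8): add — endpoints in different components.
A—C (9): add — endpoints in different components.
B—G (9): add — endpoints in different components.
C—G (10): add — endpoints in different components.
G—I (11): add — endpoints in different components.
B—E (14): add — endpoints in different components.
A—I (16): skip — A and I already connected.
F—I (16): add — endpoints in different components.
Edges rejected before the tree was complete: 1.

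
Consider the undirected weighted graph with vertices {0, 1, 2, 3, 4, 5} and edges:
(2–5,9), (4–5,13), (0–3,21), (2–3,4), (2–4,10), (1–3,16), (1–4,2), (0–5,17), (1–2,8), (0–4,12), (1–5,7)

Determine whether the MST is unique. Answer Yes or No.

Yes

Sort edges by weight, then run Kruskal:
1–4 (2): add — endpoints in different components.
2–3 (4): add — endpoints in different components.
1–5 (7): add — endpoints in different components.
1–2 (8): add — endpoints in different components.
2–5 (9): skip — 2 and 5 already connected.
2–4 (10): skip — 2 and 4 already connected.
0–4 (12): add — endpoints in different components.
Every non-tree edge has weight strictly greater than the heaviest edge on the tree path between its endpoints, so the MST is unique.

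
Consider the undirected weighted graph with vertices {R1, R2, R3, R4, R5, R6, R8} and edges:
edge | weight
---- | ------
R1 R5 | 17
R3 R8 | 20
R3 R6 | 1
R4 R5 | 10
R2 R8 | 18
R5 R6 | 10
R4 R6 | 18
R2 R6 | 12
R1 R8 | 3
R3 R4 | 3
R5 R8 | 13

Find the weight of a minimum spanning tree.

Prim, starting at R4.
Step 1: cheapest edge leaving the tree is R3 R4 (3); add R3.
Step 2: cheapest edge leaving the tree is R3 R6 (1); add R6.
Step 3: cheapest edge leaving the tree is R4 R5 (10); add R5.
Step 4: cheapest edge leaving the tree is R2 R6 (12); add R2.
Step 5: cheapest edge leaving the tree is R5 R8 (13); add R8.
Step 6: cheapest edge leaving the tree is R1 R8 (3); add R1.
MST edges: R3 R4, R3 R6, R4 R5, R2 R6, R5 R8, R1 R8; total weight 3+1+10+12+13+3 = 42.

42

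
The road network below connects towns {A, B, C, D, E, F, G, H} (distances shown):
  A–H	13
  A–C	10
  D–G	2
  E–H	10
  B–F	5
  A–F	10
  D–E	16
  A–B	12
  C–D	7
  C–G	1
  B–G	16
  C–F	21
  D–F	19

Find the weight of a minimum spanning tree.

Prim's algorithm from G:
Step 1: cheapest edge leaving the tree is C–G (1); add C.
Step 2: cheapest edge leaving the tree is D–G (2); add D.
Step 3: cheapest edge leaving the tree is A–C (10); add A.
Step 4: cheapest edge leaving the tree is A–F (10); add F.
Step 5: cheapest edge leaving the tree is B–F (5); add B.
Step 6: cheapest edge leaving the tree is A–H (13); add H.
Step 7: cheapest edge leaving the tree is E–H (10); add E.
MST edges: C–G, D–G, A–C, A–F, B–F, A–H, E–H; total weight 1+2+10+10+5+13+10 = 51.

51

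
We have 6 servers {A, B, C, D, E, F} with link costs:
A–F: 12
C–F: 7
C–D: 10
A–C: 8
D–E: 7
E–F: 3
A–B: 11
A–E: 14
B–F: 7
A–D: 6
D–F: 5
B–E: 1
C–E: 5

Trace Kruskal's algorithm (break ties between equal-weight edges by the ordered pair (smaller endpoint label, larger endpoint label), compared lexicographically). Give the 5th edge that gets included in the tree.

A-D

Kruskal's algorithm — process edges by increasing weight (ties by edge label):
B–E (1): add — endpoints in different components.
E–F (3): add — endpoints in different components.
C–E (5): add — endpoints in different components.
D–F (5): add — endpoints in different components.
A–D (6): add — endpoints in different components.
The 5th edge added is A–D.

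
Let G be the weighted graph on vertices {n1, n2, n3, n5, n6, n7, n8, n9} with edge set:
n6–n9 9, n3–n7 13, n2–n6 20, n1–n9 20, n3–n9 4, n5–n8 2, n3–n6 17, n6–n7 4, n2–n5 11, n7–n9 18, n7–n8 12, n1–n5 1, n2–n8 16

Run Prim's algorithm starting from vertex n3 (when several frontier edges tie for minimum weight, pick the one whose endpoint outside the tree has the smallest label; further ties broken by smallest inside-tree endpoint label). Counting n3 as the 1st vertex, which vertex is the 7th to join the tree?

Grow the tree from n3 using Prim:
Step 1: cheapest edge leaving the tree is n3–n9 (4); add n9.
Step 2: cheapest edge leaving the tree is n6–n9 (9); add n6.
Step 3: cheapest edge leaving the tree is n6–n7 (4); add n7.
Step 4: cheapest edge leaving the tree is n7–n8 (12); add n8.
Step 5: cheapest edge leaving the tree is n5–n8 (2); add n5.
Step 6: cheapest edge leaving the tree is n1–n5 (1); add n1.
Step 7: cheapest edge leaving the tree is n2–n5 (11); add n2.
Vertex order: n3, n9, n6, n7, n8, n5, n1, n2. The 7th vertex is n1.

n1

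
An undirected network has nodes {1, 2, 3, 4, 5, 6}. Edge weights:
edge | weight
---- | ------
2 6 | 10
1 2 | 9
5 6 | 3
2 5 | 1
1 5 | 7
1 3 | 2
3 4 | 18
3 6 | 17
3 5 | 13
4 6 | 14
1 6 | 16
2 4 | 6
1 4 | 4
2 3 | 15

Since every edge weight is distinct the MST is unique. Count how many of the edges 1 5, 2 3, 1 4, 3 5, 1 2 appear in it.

Kruskal's algorithm — process edges by increasing weight (ties by edge label):
2 5 (1): add — endpoints in different components.
1 3 (2): add — endpoints in different components.
5 6 (3): add — endpoints in different components.
1 4 (4): add — endpoints in different components.
2 4 (6): add — endpoints in different components.
MST edge set: {2 5, 1 3, 5 6, 1 4, 2 4}.
Of the listed edges, {1 4} are in the MST → 1.

1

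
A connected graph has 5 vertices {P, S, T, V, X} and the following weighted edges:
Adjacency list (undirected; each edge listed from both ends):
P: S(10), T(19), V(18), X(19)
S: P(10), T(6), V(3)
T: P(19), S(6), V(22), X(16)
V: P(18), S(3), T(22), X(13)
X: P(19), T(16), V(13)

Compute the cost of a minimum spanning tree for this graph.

Kruskal's algorithm — process edges by increasing weight (ties by edge label):
S–V (3): add — endpoints in different components.
S–T (6): add — endpoints in different components.
P–S (10): add — endpoints in different components.
V–X (13): add — endpoints in different components.
MST edges: S–V, S–T, P–S, V–X; total weight 3+6+10+13 = 32.

32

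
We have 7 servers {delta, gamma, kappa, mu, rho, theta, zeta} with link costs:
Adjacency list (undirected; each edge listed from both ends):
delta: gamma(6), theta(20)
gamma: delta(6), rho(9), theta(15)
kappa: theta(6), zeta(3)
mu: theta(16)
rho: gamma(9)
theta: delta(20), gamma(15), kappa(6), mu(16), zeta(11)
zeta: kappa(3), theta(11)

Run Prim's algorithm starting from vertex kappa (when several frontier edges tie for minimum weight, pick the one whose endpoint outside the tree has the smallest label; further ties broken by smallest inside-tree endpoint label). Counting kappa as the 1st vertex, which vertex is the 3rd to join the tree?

Prim's algorithm from kappa:
Step 1: cheapest edge leaving the tree is kappa–zeta (3); add zeta.
Step 2: cheapest edge leaving the tree is kappa–theta (6); add theta.
Step 3: cheapest edge leaving the tree is gamma–theta (15); add gamma.
Step 4: cheapest edge leaving the tree is delta–gamma (6); add delta.
Step 5: cheapest edge leaving the tree is gamma–rho (9); add rho.
Step 6: cheapest edge leaving the tree is mu–theta (16); add mu.
Vertex order: kappa, zeta, theta, gamma, delta, rho, mu. The 3rd vertex is theta.

theta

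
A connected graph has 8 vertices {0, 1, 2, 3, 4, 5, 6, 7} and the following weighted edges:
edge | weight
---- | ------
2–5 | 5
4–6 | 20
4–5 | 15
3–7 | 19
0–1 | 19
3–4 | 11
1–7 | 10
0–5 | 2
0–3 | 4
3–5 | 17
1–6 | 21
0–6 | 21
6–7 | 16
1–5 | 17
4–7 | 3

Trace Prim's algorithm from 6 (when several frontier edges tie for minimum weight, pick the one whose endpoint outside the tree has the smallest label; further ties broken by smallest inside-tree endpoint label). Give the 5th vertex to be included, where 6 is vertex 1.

Grow the tree from 6 using Prim:
Step 1: cheapest edge leaving the tree is 6–7 (16); add 7.
Step 2: cheapest edge leaving the tree is 4–7 (3); add 4.
Step 3: cheapest edge leaving the tree is 1–7 (10); add 1.
Step 4: cheapest edge leaving the tree is 3–4 (11); add 3.
Step 5: cheapest edge leaving the tree is 0–3 (4); add 0.
Step 6: cheapest edge leaving the tree is 0–5 (2); add 5.
Step 7: cheapest edge leaving the tree is 2–5 (5); add 2.
Vertex order: 6, 7, 4, 1, 3, 0, 5, 2. The 5th vertex is 3.

3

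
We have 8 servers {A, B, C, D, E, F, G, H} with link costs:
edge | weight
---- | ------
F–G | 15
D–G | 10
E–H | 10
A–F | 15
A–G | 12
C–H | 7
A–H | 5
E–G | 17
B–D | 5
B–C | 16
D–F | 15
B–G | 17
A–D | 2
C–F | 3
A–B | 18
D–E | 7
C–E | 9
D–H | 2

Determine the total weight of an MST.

Sort edges by weight, then run Kruskal:
A–D (2): add — endpoints in different components.
D–H (2): add — endpoints in different components.
C–F (3): add — endpoints in different components.
A–H (5): skip — A and H already connected.
B–D (5): add — endpoints in different components.
C–H (7): add — endpoints in different components.
D–E (7): add — endpoints in different components.
C–E (9): skip — C and E already connected.
D–G (10): add — endpoints in different components.
MST edges: A–D, D–H, C–F, B–D, C–H, D–E, D–G; total weight 2+2+3+5+7+7+10 = 36.

36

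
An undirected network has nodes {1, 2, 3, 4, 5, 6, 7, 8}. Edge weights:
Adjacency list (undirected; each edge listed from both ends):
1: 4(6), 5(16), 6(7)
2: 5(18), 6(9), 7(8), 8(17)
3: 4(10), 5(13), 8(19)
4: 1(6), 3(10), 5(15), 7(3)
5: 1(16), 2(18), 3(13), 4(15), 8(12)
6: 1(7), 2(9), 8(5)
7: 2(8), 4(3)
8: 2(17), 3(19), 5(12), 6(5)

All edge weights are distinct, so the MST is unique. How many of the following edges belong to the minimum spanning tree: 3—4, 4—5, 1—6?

Kruskal's algorithm — process edges by increasing weight (ties by edge label):
4—7 (3): add — endpoints in different components.
6—8 (5): add — endpoints in different components.
1—4 (6): add — endpoints in different components.
1—6 (7): add — endpoints in different components.
2—7 (8): add — endpoints in different components.
2—6 (9): skip — 2 and 6 already connected.
3—4 (10): add — endpoints in different components.
5—8 (12): add — endpoints in different components.
MST edge set: {4—7, 6—8, 1—4, 1—6, 2—7, 3—4, 5—8}.
Of the listed edges, {3—4, 1—6} are in the MST → 2.

2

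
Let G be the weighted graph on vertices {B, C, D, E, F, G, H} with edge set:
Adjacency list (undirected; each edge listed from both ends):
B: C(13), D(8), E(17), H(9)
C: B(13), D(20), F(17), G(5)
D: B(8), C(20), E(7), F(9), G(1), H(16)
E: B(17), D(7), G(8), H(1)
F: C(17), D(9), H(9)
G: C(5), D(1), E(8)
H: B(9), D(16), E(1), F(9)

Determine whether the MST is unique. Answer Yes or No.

No

Kruskal's algorithm — process edges by increasing weight (ties by edge label):
D G (1): add — endpoints in different components.
E H (1): add — endpoints in different components.
C G (5): add — endpoints in different components.
D E (7): add — endpoints in different components.
B D (8): add — endpoints in different components.
E G (8): skip — E and G already connected.
B H (9): skip — B and H already connected.
D F (9): add — endpoints in different components.
Non-tree edge F H has weight 9, equal to the heaviest edge on its tree cycle — swapping gives another MST of the same weight. Not unique.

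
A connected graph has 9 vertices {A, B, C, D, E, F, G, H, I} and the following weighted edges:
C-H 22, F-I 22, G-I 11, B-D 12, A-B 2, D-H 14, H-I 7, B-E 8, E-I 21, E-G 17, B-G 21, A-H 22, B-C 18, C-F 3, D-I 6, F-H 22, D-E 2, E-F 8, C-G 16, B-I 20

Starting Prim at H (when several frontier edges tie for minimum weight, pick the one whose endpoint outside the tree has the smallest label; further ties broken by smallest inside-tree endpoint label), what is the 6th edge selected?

E-F

Grow the tree from H using Prim:
Step 1: cheapest edge leaving the tree is H-I (7); add I.
Step 2: cheapest edge leaving the tree is D-I (6); add D.
Step 3: cheapest edge leaving the tree is D-E (2); add E.
Step 4: cheapest edge leaving the tree is B-E (8); add B.
Step 5: cheapest edge leaving the tree is A-B (2); add A.
Step 6: cheapest edge leaving the tree is E-F (8); add F.
Step 7: cheapest edge leaving the tree is C-F (3); add C.
Step 8: cheapest edge leaving the tree is G-I (11); add G.
The 6th edge added is E-F.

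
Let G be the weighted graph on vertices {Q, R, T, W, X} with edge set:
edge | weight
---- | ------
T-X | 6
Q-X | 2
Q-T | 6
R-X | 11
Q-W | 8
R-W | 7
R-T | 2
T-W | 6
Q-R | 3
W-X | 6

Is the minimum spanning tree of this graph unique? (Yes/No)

Sort edges by weight, then run Kruskal:
Q-X (2): add. Components now {Q,X} {R} {T} {W}
R-T (2): add. Components now {Q,X} {R,T} {W}
Q-R (3): add. Components now {Q,R,T,X} {W}
Q-T (6): skip — T and Q already connected.
T-W (6): add. Components now {Q,R,T,W,X}
Non-tree edge W-X has weight 6, equal to the heaviest edge on its tree cycle — swapping gives another MST of the same weight. Not unique.

No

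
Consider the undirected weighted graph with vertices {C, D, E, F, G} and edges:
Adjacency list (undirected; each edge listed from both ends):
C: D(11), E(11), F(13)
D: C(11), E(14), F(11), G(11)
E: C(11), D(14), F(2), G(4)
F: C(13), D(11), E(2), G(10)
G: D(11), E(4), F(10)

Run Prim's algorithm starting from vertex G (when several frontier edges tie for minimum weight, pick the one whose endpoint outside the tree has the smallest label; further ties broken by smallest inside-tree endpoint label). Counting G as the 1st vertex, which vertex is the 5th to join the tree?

Prim, starting at G.
Step 1: cheapest edge leaving the tree is E-G (4); add E.
Step 2: cheapest edge leaving the tree is E-F (2); add F.
Step 3: cheapest edge leaving the tree is C-E (11); add C.
Step 4: cheapest edge leaving the tree is C-D (11); add D.
Vertex order: G, E, F, C, D. The 5th vertex is D.

D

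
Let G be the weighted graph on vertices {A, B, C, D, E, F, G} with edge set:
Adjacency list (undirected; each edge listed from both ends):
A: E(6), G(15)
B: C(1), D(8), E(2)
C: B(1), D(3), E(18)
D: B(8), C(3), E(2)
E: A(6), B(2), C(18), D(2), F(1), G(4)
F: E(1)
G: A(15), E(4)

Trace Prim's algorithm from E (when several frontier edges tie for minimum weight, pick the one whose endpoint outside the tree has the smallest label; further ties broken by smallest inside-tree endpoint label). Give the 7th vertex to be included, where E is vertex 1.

A

Prim's algorithm from E:
Step 1: frontier [E–F 1, B–E 2, D–E 2, E–G 4, A–E 6, C–E 18] → take E–F (1); add F.
Step 2: frontier [B–E 2, D–E 2, E–G 4, A–E 6, C–E 18] → take B–E (2); add B.
Step 3: frontier [B–C 1, B–D 8, D–E 2, E–G 4, A–E 6, C–E 18] → take B–C (1); add C.
Step 4: frontier [B–D 8, C–D 3, D–E 2, E–G 4, A–E 6] → take D–E (2); add D.
Step 5: frontier [E–G 4, A–E 6] → take E–G (4); add G.
Step 6: frontier [A–E 6, A–G 15] → take A–E (6); add A.
Vertex order: E, F, B, C, D, G, A. The 7th vertex is A.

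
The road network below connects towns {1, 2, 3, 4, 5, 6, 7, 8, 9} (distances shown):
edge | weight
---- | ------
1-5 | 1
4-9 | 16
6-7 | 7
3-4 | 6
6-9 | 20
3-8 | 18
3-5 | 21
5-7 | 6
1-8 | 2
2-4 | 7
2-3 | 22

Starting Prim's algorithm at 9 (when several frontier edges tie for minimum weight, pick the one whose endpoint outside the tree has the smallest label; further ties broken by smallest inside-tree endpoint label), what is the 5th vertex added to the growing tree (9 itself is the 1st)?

Prim, starting at 9.
Step 1: cheapest edge leaving the tree is 4-9 (16); add 4.
Step 2: cheapest edge leaving the tree is 3-4 (6); add 3.
Step 3: cheapest edge leaving the tree is 2-4 (7); add 2.
Step 4: cheapest edge leaving the tree is 3-8 (18); add 8.
Step 5: cheapest edge leaving the tree is 1-8 (2); add 1.
Step 6: cheapest edge leaving the tree is 1-5 (1); add 5.
Step 7: cheapest edge leaving the tree is 5-7 (6); add 7.
Step 8: cheapest edge leaving the tree is 6-7 (7); add 6.
Vertex order: 9, 4, 3, 2, 8, 1, 5, 7, 6. The 5th vertex is 8.

8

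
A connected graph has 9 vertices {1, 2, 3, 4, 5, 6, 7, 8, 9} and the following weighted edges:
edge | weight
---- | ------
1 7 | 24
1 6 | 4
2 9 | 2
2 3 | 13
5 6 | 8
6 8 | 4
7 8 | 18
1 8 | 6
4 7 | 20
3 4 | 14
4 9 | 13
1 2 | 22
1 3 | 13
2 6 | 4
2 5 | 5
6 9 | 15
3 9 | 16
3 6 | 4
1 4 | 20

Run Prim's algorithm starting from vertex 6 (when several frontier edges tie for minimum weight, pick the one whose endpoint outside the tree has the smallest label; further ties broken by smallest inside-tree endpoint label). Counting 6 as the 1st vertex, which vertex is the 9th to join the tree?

7

Grow the tree from 6 using Prim:
Step 1: cheapest edge leaving the tree is 1 6 (4); add 1.
Step 2: cheapest edge leaving the tree is 2 6 (4); add 2.
Step 3: cheapest edge leaving the tree is 2 9 (2); add 9.
Step 4: cheapest edge leaving the tree is 3 6 (4); add 3.
Step 5: cheapest edge leaving the tree is 6 8 (4); add 8.
Step 6: cheapest edge leaving the tree is 2 5 (5); add 5.
Step 7: cheapest edge leaving the tree is 4 9 (13); add 4.
Step 8: cheapest edge leaving the tree is 7 8 (18); add 7.
Vertex order: 6, 1, 2, 9, 3, 8, 5, 4, 7. The 9th vertex is 7.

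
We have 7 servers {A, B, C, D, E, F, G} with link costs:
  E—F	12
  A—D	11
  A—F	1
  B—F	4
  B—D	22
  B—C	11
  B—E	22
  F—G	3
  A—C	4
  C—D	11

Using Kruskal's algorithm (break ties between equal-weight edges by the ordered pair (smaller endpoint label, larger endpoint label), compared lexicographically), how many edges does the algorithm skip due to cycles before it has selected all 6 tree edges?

2

Sort edges by weight, then run Kruskal:
A—F (1): add. Components now {A,F} {B} {C} {D} {E} {G}
F—G (3): add. Components now {A,F,G} {B} {C} {D} {E}
A—C (4): add. Components now {A,C,F,G} {B} {D} {E}
B—F (4): add. Components now {A,B,C,F,G} {D} {E}
A—D (11): add. Components now {A,B,C,D,F,G} {E}
B—C (11): skip — B and C already connected.
C—D (11): skip — C and D already connected.
E—F (12): add. Components now {A,B,C,D,E,F,G}
Edges rejected before the tree was complete: 2.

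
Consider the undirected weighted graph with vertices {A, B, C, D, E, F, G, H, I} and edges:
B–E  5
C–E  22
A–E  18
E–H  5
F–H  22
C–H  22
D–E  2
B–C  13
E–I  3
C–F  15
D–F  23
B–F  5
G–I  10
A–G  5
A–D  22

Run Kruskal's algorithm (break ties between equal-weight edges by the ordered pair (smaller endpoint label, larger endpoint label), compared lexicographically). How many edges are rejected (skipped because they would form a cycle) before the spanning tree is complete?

0

Sort edges by weight, then run Kruskal:
D–E (2): add — endpoints in different components.
E–I (3): add — endpoints in different components.
A–G (5): add — endpoints in different components.
B–E (5): add — endpoints in different components.
B–F (5): add — endpoints in different components.
E–H (5): add — endpoints in different components.
G–I (10): add — endpoints in different components.
B–C (13): add — endpoints in different components.
Edges rejected before the tree was complete: 0.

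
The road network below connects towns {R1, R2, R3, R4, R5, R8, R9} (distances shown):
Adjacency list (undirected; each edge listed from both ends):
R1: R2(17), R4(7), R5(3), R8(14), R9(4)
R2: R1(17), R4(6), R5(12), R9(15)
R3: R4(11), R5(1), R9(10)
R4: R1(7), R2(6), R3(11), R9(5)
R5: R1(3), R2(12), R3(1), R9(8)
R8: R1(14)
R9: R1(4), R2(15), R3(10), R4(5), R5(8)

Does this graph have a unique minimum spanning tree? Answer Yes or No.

Kruskal's algorithm — process edges by increasing weight (ties by edge label):
R3–R5 (1): add — endpoints in different components.
R1–R5 (3): add — endpoints in different components.
R1–R9 (4): add — endpoints in different components.
R4–R9 (5): add — endpoints in different components.
R2–R4 (6): add — endpoints in different components.
R1–R4 (7): skip — R1 and R4 already connected.
R5–R9 (8): skip — R5 and R9 already connected.
R3–R9 (10): skip — R3 and R9 already connected.
R3–R4 (11): skip — R4 and R3 already connected.
R2–R5 (12): skip — R5 and R2 already connected.
R1–R8 (14): add — endpoints in different components.
Every non-tree edge has weight strictly greater than the heaviest edge on the tree path between its endpoints, so the MST is unique.

Yes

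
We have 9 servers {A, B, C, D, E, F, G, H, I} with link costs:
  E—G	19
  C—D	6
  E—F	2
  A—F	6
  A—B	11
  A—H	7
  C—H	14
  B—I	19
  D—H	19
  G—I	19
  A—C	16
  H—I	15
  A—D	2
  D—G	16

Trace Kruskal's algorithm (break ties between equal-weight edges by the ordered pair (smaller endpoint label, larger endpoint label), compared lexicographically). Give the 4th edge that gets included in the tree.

C-D

Kruskal's algorithm — process edges by increasing weight (ties by edge label):
A—D (2): add — endpoints in different components.
E—F (2): add — endpoints in different components.
A—F (6): add — endpoints in different components.
C—D (6): add — endpoints in different components.
A—H (7): add — endpoints in different components.
A—B (11): add — endpoints in different components.
C—H (14): skip — C and H already connected.
H—I (15): add — endpoints in different components.
A—C (16): skip — A and C already connected.
D—G (16): add — endpoints in different components.
The 4th edge added is C—D.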